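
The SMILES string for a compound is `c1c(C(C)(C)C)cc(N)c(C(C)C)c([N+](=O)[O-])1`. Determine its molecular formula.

C13H20N2O2

Atom tally by fragment:
  benzene ring core → C:6 H:6
  (− 4 ring H displaced by substituents)
  + C(CH3)3 → C:4 H:9
  + NH2 → N:1 H:2
  + CH(CH3)2 → C:3 H:7
  + NO2 → N:1 O:2
Element totals:
  C: 13
  H: 20
  N: 2
  O: 2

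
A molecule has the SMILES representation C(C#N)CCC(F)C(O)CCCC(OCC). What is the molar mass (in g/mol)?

231.31 g/mol

Atom tally by fragment:
  NCCH2 → C:2 H:2 N:1
  CH2 → C:1 H:2
  CH2 → C:1 H:2
  CH(F) → C:1 H:1 F:1
  CH(OH) → C:1 H:2 O:1
  CH2 → C:1 H:2
  CH2 → C:1 H:2
  CH2 → C:1 H:2
  CH2OC2H5 → C:3 H:7 O:1
Element totals:
  C: 12
  H: 22
  F: 1
  N: 1
  O: 2
Molecular formula: C12H22FNO2.
  M = 12(12.011) + 22(1.008) + 18.998 + 14.007 + 2(15.999)
    = 144.132 + 22.176 + 18.998 + 14.007 + 31.998 = 231.311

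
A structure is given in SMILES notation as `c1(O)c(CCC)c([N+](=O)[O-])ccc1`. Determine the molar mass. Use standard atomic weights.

181.19 g/mol

Atom tally by fragment:
  benzene ring core → C:6 H:6
  (− 3 ring H displaced by substituents)
  + OH → O:1 H:1
  + CH2CH2CH3 → C:3 H:7
  + NO2 → N:1 O:2
Element totals:
  C: 9
  H: 11
  N: 1
  O: 3
Molecular formula: C9H11NO3.
  M = 9(12.011) + 11(1.008) + 14.007 + 3(15.999)
    = 108.099 + 11.088 + 14.007 + 47.997 = 181.191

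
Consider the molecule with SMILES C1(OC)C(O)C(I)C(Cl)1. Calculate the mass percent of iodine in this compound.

48.35%

Atom tally by fragment:
  cyclobutane ring core → C:4 H:8
  (− 4 ring H displaced by substituents)
  + OCH3 → C:1 H:3 O:1
  + OH → O:1 H:1
  + I → I:1
  + Cl → Cl:1
Element totals:
  C: 5
  H: 8
  Cl: 1
  I: 1
  O: 2
Molecular formula: C5H8ClIO2.
Molar mass = 262.471 g/mol.
Mass from I: 1 × 126.904 = 126.904 g/mol.
%I = 126.904 / 262.471 × 100 = 48.35%.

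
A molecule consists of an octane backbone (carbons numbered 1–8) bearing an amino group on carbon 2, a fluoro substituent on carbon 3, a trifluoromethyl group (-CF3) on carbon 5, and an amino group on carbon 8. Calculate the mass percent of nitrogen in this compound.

Atom tally by fragment:
  CH3 → C:1 H:3
  CH(NH2) → C:1 H:3 N:1
  CH(F) → C:1 H:1 F:1
  CH2 → C:1 H:2
  CH(CF3) → C:2 H:1 F:3
  CH2 → C:1 H:2
  CH2 → C:1 H:2
  CH2NH2 → C:1 H:4 N:1
Element totals:
  C: 9
  H: 18
  F: 4
  N: 2
Molecular formula: C9H18F4N2.
Molar mass = 230.249 g/mol.
Mass from N: 2 × 14.007 = 28.014 g/mol.
%N = 28.014 / 230.249 × 100 = 12.17%.

12.17%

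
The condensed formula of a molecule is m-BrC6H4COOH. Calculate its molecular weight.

Atom tally by fragment:
  benzene ring core → C:6 H:6
  (− 2 ring H displaced by substituents)
  + Br → Br:1
  + COOH → C:1 H:1 O:2
Element totals:
  C: 7
  H: 5
  Br: 1
  O: 2
Molecular formula: C7H5BrO2.
  M = 7(12.011) + 5(1.008) + 79.904 + 2(15.999)
    = 84.077 + 5.040 + 79.904 + 31.998 = 201.019

201.02 g/mol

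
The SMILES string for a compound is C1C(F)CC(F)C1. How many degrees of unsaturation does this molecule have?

1

Atom tally by fragment:
  cyclopentane ring core → C:5 H:10
  (− 2 ring H displaced by substituents)
  + F → F:1
  + F → F:1
Element totals:
  C: 5
  H: 8
  F: 2
Molecular formula: C5H8F2.
DoU = (2C + 2 + N − H − X) / 2 = (2·5 + 2 + 0 − 8 − 2) / 2 = 1.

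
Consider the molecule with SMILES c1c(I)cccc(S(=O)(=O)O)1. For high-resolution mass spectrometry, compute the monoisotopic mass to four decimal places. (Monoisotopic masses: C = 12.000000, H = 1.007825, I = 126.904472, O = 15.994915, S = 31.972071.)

Atom tally by fragment:
  benzene ring core → C:6 H:6
  (− 2 ring H displaced by substituents)
  + I → I:1
  + SO3H → S:1 O:3 H:1
Element totals:
  C: 6
  H: 5
  I: 1
  O: 3
  S: 1
Molecular formula: C6H5IO3S.
  M = 6(12.0) + 5(1.007825) + 126.904472 + 3(15.994915) + 31.972071
    = 72.000000 + 5.039125 + 126.904472 + 47.984745 + 31.972071 = 283.900413

283.9004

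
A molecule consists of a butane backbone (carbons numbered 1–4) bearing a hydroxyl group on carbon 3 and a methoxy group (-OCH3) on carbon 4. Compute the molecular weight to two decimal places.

Atom tally by fragment:
  CH3 → C:1 H:3
  CH2 → C:1 H:2
  CH(OH) → C:1 H:2 O:1
  CH2OCH3 → C:2 H:5 O:1
Element totals:
  C: 5
  H: 12
  O: 2
Molecular formula: C5H12O2.
  M = 5(12.011) + 12(1.008) + 2(15.999)
    = 60.055 + 12.096 + 31.998 = 104.149

104.15 g/mol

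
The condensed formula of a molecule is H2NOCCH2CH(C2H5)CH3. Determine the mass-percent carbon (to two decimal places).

62.57%

Atom tally by fragment:
  H2NOCCH2 → C:2 H:4 O:1 N:1
  CH(C2H5) → C:3 H:6
  CH3 → C:1 H:3
Element totals:
  C: 6
  H: 13
  N: 1
  O: 1
Molecular formula: C6H13NO.
Molar mass = 115.176 g/mol.
Mass from C: 6 × 12.011 = 72.066 g/mol.
%C = 72.066 / 115.176 × 100 = 62.57%.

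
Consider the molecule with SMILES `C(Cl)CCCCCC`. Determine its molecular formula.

C7H15Cl

Atom tally by fragment:
  ClCH2 → C:1 H:2 Cl:1
  CH2 → C:1 H:2
  CH2 → C:1 H:2
  CH2 → C:1 H:2
  CH2 → C:1 H:2
  CH2 → C:1 H:2
  CH3 → C:1 H:3
Element totals:
  C: 7
  H: 15
  Cl: 1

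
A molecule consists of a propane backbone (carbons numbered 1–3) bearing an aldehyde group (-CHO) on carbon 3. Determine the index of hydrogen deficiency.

1

Atom tally by fragment:
  CH3 → C:1 H:3
  CH2 → C:1 H:2
  CH2CHO → C:2 H:3 O:1
Element totals:
  C: 4
  H: 8
  O: 1
Molecular formula: C4H8O.
DoU = (2C + 2 + N − H − X) / 2 = (2·4 + 2 + 0 − 8 − 0) / 2 = 1.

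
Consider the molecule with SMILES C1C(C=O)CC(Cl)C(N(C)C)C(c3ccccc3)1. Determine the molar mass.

265.78 g/mol

Atom tally by fragment:
  cyclohexane ring core → C:6 H:12
  (− 4 ring H displaced by substituents)
  + CHO → C:1 H:1 O:1
  + Cl → Cl:1
  + N(CH3)2 → N:1 C:2 H:6
  + C6H5 → C:6 H:5
Element totals:
  C: 15
  H: 20
  Cl: 1
  N: 1
  O: 1
Molecular formula: C15H20ClNO.
  M = 15(12.011) + 20(1.008) + 35.45 + 14.007 + 15.999
    = 180.165 + 20.160 + 35.450 + 14.007 + 15.999 = 265.781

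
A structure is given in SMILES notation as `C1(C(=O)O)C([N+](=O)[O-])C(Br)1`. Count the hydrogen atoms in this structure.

Atom tally by fragment:
  cyclopropane ring core → C:3 H:6
  (− 3 ring H displaced by substituents)
  + COOH → C:1 H:1 O:2
  + NO2 → N:1 O:2
  + Br → Br:1
Element totals:
  C: 4
  H: 4
  Br: 1
  N: 1
  O: 4

4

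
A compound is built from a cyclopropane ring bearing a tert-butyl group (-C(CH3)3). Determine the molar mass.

Atom tally by fragment:
  cyclopropane ring core → C:3 H:6
  (− 1 ring H displaced by substituents)
  + C(CH3)3 → C:4 H:9
Element totals:
  C: 7
  H: 14
Molecular formula: C7H14.
  M = 7(12.011) + 14(1.008)
    = 84.077 + 14.112 = 98.189

98.19 g/mol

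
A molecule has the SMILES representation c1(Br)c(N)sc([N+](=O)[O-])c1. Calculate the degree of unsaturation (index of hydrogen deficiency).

4

Atom tally by fragment:
  thiophene ring core → C:4 H:4 S:1
  (− 3 ring H displaced by substituents)
  + Br → Br:1
  + NH2 → N:1 H:2
  + NO2 → N:1 O:2
Element totals:
  C: 4
  H: 3
  Br: 1
  N: 2
  O: 2
  S: 1
Molecular formula: C4H3BrN2O2S.
DoU = (2C + 2 + N − H − X) / 2 = (2·4 + 2 + 2 − 3 − 1) / 2 = 4.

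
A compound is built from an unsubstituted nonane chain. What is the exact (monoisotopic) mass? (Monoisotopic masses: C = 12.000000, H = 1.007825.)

Atom tally by fragment:
  CH3 → C:1 H:3
  CH2 → C:1 H:2
  CH2 → C:1 H:2
  CH2 → C:1 H:2
  CH2 → C:1 H:2
  CH2 → C:1 H:2
  CH2 → C:1 H:2
  CH2 → C:1 H:2
  CH3 → C:1 H:3
Element totals:
  C: 9
  H: 20
Molecular formula: C9H20.
  M = 9(12.0) + 20(1.007825)
    = 108.000000 + 20.156500 = 128.156500

128.1565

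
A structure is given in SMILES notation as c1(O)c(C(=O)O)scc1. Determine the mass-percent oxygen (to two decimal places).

33.30%

Atom tally by fragment:
  thiophene ring core → C:4 H:4 S:1
  (− 2 ring H displaced by substituents)
  + OH → O:1 H:1
  + COOH → C:1 H:1 O:2
Element totals:
  C: 5
  H: 4
  O: 3
  S: 1
Molecular formula: C5H4O3S.
Molar mass = 144.144 g/mol.
Mass from O: 3 × 15.999 = 47.997 g/mol.
%O = 47.997 / 144.144 × 100 = 33.30%.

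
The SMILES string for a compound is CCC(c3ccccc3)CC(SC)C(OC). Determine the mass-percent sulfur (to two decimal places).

Atom tally by fragment:
  CH3 → C:1 H:3
  CH2 → C:1 H:2
  CH(C6H5) → C:7 H:6
  CH2 → C:1 H:2
  CH(SCH3) → C:2 H:4 S:1
  CH2OCH3 → C:2 H:5 O:1
Element totals:
  C: 14
  H: 22
  O: 1
  S: 1
Molecular formula: C14H22OS.
Molar mass = 238.389 g/mol.
Mass from S: 1 × 32.06 = 32.060 g/mol.
%S = 32.060 / 238.389 × 100 = 13.45%.

13.45%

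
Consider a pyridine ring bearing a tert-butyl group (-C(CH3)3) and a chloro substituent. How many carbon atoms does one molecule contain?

9

Atom tally by fragment:
  pyridine ring core → C:5 H:5 N:1
  (− 2 ring H displaced by substituents)
  + C(CH3)3 → C:4 H:9
  + Cl → Cl:1
Element totals:
  C: 9
  H: 12
  Cl: 1
  N: 1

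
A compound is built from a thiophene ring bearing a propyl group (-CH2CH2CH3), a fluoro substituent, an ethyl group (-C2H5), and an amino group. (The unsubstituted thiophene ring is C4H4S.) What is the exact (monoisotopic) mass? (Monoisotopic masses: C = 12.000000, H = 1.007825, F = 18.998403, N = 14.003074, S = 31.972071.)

Atom tally by fragment:
  thiophene ring core → C:4 H:4 S:1
  (− 4 ring H displaced by substituents)
  + CH2CH2CH3 → C:3 H:7
  + F → F:1
  + C2H5 → C:2 H:5
  + NH2 → N:1 H:2
Element totals:
  C: 9
  H: 14
  F: 1
  N: 1
  S: 1
Molecular formula: C9H14FNS.
  M = 9(12.0) + 14(1.007825) + 18.998403 + 14.003074 + 31.972071
    = 108.000000 + 14.109550 + 18.998403 + 14.003074 + 31.972071 = 187.083098

187.0831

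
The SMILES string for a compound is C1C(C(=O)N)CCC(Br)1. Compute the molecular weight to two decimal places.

Atom tally by fragment:
  cyclopentane ring core → C:5 H:10
  (− 2 ring H displaced by substituents)
  + CONH2 → C:1 H:2 O:1 N:1
  + Br → Br:1
Element totals:
  C: 6
  H: 10
  Br: 1
  N: 1
  O: 1
Molecular formula: C6H10BrNO.
  M = 6(12.011) + 10(1.008) + 79.904 + 14.007 + 15.999
    = 72.066 + 10.080 + 79.904 + 14.007 + 15.999 = 192.056

192.06 g/mol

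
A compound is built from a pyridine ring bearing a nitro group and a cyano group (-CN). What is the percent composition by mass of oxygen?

21.46%

Atom tally by fragment:
  pyridine ring core → C:5 H:5 N:1
  (− 2 ring H displaced by substituents)
  + NO2 → N:1 O:2
  + CN → C:1 N:1
Element totals:
  C: 6
  H: 3
  N: 3
  O: 2
Molecular formula: C6H3N3O2.
Molar mass = 149.109 g/mol.
Mass from O: 2 × 15.999 = 31.998 g/mol.
%O = 31.998 / 149.109 × 100 = 21.46%.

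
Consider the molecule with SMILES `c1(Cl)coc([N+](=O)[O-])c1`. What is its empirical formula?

Atom tally by fragment:
  furan ring core → C:4 H:4 O:1
  (− 2 ring H displaced by substituents)
  + Cl → Cl:1
  + NO2 → N:1 O:2
Element totals:
  C: 4
  H: 2
  Cl: 1
  N: 1
  O: 3
Molecular formula: C4H2ClNO3.
gcd of subscripts (4, 1, 2, 1, 3) = 1, so the empirical formula equals the molecular formula.

C4H2ClNO3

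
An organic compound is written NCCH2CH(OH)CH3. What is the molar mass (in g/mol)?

85.11 g/mol

Atom tally by fragment:
  NCCH2 → C:2 H:2 N:1
  CH(OH) → C:1 H:2 O:1
  CH3 → C:1 H:3
Element totals:
  C: 4
  H: 7
  N: 1
  O: 1
Molecular formula: C4H7NO.
  M = 4(12.011) + 7(1.008) + 14.007 + 15.999
    = 48.044 + 7.056 + 14.007 + 15.999 = 85.106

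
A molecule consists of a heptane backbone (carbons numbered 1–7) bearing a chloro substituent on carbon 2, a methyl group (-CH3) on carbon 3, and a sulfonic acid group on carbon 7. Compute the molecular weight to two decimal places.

Atom tally by fragment:
  CH3 → C:1 H:3
  CH(Cl) → C:1 H:1 Cl:1
  CH(CH3) → C:2 H:4
  CH2 → C:1 H:2
  CH2 → C:1 H:2
  CH2 → C:1 H:2
  CH2SO3H → C:1 H:3 S:1 O:3
Element totals:
  C: 8
  H: 17
  Cl: 1
  O: 3
  S: 1
Molecular formula: C8H17ClO3S.
  M = 8(12.011) + 17(1.008) + 35.45 + 3(15.999) + 32.06
    = 96.088 + 17.136 + 35.450 + 47.997 + 32.060 = 228.731

228.73 g/mol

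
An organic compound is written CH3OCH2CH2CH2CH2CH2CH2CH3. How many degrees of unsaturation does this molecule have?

0

Atom tally by fragment:
  CH3OCH2 → C:2 H:5 O:1
  CH2 → C:1 H:2
  CH2 → C:1 H:2
  CH2 → C:1 H:2
  CH2 → C:1 H:2
  CH2 → C:1 H:2
  CH3 → C:1 H:3
Element totals:
  C: 8
  H: 18
  O: 1
Molecular formula: C8H18O.
DoU = (2C + 2 + N − H − X) / 2 = (2·8 + 2 + 0 − 18 − 0) / 2 = 0.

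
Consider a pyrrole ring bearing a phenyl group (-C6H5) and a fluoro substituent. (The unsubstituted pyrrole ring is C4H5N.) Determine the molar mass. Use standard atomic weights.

161.18 g/mol

Atom tally by fragment:
  pyrrole ring core → C:4 H:5 N:1
  (− 2 ring H displaced by substituents)
  + C6H5 → C:6 H:5
  + F → F:1
Element totals:
  C: 10
  H: 8
  F: 1
  N: 1
Molecular formula: C10H8FN.
  M = 10(12.011) + 8(1.008) + 18.998 + 14.007
    = 120.110 + 8.064 + 18.998 + 14.007 = 161.179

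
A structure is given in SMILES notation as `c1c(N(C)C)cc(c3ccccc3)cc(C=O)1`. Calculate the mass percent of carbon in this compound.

Atom tally by fragment:
  benzene ring core → C:6 H:6
  (− 3 ring H displaced by substituents)
  + N(CH3)2 → N:1 C:2 H:6
  + C6H5 → C:6 H:5
  + CHO → C:1 H:1 O:1
Element totals:
  C: 15
  H: 15
  N: 1
  O: 1
Molecular formula: C15H15NO.
Molar mass = 225.291 g/mol.
Mass from C: 15 × 12.011 = 180.165 g/mol.
%C = 180.165 / 225.291 × 100 = 79.97%.

79.97%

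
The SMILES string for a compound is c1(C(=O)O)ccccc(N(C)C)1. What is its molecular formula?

C9H11NO2

Atom tally by fragment:
  benzene ring core → C:6 H:6
  (− 2 ring H displaced by substituents)
  + COOH → C:1 H:1 O:2
  + N(CH3)2 → N:1 C:2 H:6
Element totals:
  C: 9
  H: 11
  N: 1
  O: 2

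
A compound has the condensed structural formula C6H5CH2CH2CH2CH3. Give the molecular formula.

Atom tally by fragment:
  C6H5CH2 → C:7 H:7
  CH2 → C:1 H:2
  CH2 → C:1 H:2
  CH3 → C:1 H:3
Element totals:
  C: 10
  H: 14

C10H14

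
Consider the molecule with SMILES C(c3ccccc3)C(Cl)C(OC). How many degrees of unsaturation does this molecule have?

4

Atom tally by fragment:
  C6H5CH2 → C:7 H:7
  CH(Cl) → C:1 H:1 Cl:1
  CH2OCH3 → C:2 H:5 O:1
Element totals:
  C: 10
  H: 13
  Cl: 1
  O: 1
Molecular formula: C10H13ClO.
DoU = (2C + 2 + N − H − X) / 2 = (2·10 + 2 + 0 − 13 − 1) / 2 = 4.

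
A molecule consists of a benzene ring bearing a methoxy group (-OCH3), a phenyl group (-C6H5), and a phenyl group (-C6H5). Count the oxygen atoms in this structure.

Atom tally by fragment:
  benzene ring core → C:6 H:6
  (− 3 ring H displaced by substituents)
  + OCH3 → C:1 H:3 O:1
  + C6H5 → C:6 H:5
  + C6H5 → C:6 H:5
Element totals:
  C: 19
  H: 16
  O: 1

1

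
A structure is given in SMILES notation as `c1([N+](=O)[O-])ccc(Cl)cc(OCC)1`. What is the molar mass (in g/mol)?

201.61 g/mol

Atom tally by fragment:
  benzene ring core → C:6 H:6
  (− 3 ring H displaced by substituents)
  + NO2 → N:1 O:2
  + Cl → Cl:1
  + OC2H5 → C:2 H:5 O:1
Element totals:
  C: 8
  H: 8
  Cl: 1
  N: 1
  O: 3
Molecular formula: C8H8ClNO3.
  M = 8(12.011) + 8(1.008) + 35.45 + 14.007 + 3(15.999)
    = 96.088 + 8.064 + 35.450 + 14.007 + 47.997 = 201.606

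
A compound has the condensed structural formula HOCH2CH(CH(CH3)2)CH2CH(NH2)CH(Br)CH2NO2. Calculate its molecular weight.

Element totals:
  C: 9
  H: 19
  Br: 1
  N: 2
  O: 3
Molecular formula: C9H19BrN2O3.
  M = 9(12.011) + 19(1.008) + 79.904 + 2(14.007) + 3(15.999)
    = 108.099 + 19.152 + 79.904 + 28.014 + 47.997 = 283.166

283.17 g/mol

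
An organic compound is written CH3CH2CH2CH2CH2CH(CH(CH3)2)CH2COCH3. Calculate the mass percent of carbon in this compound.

Element totals:
  C: 12
  H: 24
  O: 1
Molecular formula: C12H24O.
Molar mass = 184.323 g/mol.
Mass from C: 12 × 12.011 = 144.132 g/mol.
%C = 144.132 / 184.323 × 100 = 78.20%.

78.20%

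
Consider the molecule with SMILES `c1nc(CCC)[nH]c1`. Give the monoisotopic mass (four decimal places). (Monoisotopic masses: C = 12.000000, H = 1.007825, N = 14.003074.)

110.0844

Atom tally by fragment:
  imidazole ring core → C:3 H:4 N:2
  (− 1 ring H displaced by substituents)
  + CH2CH2CH3 → C:3 H:7
Element totals:
  C: 6
  H: 10
  N: 2
Molecular formula: C6H10N2.
  M = 6(12.0) + 10(1.007825) + 2(14.003074)
    = 72.000000 + 10.078250 + 28.006148 = 110.084398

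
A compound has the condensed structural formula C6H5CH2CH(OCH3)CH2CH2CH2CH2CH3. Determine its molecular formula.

Element totals:
  C: 14
  H: 22
  O: 1

C14H22O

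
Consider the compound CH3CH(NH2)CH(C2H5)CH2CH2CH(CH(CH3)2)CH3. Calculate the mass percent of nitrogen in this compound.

Atom tally by fragment:
  CH3 → C:1 H:3
  CH(NH2) → C:1 H:3 N:1
  CH(C2H5) → C:3 H:6
  CH2 → C:1 H:2
  CH2 → C:1 H:2
  CH(CH(CH3)2) → C:4 H:8
  CH3 → C:1 H:3
Element totals:
  C: 12
  H: 27
  N: 1
Molecular formula: C12H27N.
Molar mass = 185.355 g/mol.
Mass from N: 1 × 14.007 = 14.007 g/mol.
%N = 14.007 / 185.355 × 100 = 7.56%.

7.56%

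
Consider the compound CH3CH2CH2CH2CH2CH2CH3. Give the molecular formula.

Atom tally by fragment:
  CH3 → C:1 H:3
  CH2 → C:1 H:2
  CH2 → C:1 H:2
  CH2 → C:1 H:2
  CH2 → C:1 H:2
  CH2 → C:1 H:2
  CH3 → C:1 H:3
Element totals:
  C: 7
  H: 16

C7H16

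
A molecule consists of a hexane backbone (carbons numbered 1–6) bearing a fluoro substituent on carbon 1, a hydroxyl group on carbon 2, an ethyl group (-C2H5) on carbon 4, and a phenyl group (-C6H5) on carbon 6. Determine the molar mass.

Atom tally by fragment:
  FCH2 → C:1 H:2 F:1
  CH(OH) → C:1 H:2 O:1
  CH2 → C:1 H:2
  CH(C2H5) → C:3 H:6
  CH2 → C:1 H:2
  CH2C6H5 → C:7 H:7
Element totals:
  C: 14
  H: 21
  F: 1
  O: 1
Molecular formula: C14H21FO.
  M = 14(12.011) + 21(1.008) + 18.998 + 15.999
    = 168.154 + 21.168 + 18.998 + 15.999 = 224.319

224.32 g/mol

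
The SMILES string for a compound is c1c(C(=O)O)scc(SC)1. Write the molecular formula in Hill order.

C6H6O2S2

Atom tally by fragment:
  thiophene ring core → C:4 H:4 S:1
  (− 2 ring H displaced by substituents)
  + COOH → C:1 H:1 O:2
  + SCH3 → C:1 H:3 S:1
Element totals:
  C: 6
  H: 6
  O: 2
  S: 2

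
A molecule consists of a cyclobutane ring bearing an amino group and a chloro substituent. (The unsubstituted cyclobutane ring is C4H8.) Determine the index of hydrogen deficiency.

1

Atom tally by fragment:
  cyclobutane ring core → C:4 H:8
  (− 2 ring H displaced by substituents)
  + NH2 → N:1 H:2
  + Cl → Cl:1
Element totals:
  C: 4
  H: 8
  Cl: 1
  N: 1
Molecular formula: C4H8ClN.
DoU = (2C + 2 + N − H − X) / 2 = (2·4 + 2 + 1 − 8 − 1) / 2 = 1.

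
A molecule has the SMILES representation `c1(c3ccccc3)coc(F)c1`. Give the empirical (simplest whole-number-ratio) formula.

C10H7FO

Atom tally by fragment:
  furan ring core → C:4 H:4 O:1
  (− 2 ring H displaced by substituents)
  + C6H5 → C:6 H:5
  + F → F:1
Element totals:
  C: 10
  H: 7
  F: 1
  O: 1
Molecular formula: C10H7FO.
gcd of subscripts (10, 1, 7, 1) = 1, so the empirical formula equals the molecular formula.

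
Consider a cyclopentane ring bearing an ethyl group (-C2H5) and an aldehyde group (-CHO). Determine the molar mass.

126.20 g/mol

Atom tally by fragment:
  cyclopentane ring core → C:5 H:10
  (− 2 ring H displaced by substituents)
  + C2H5 → C:2 H:5
  + CHO → C:1 H:1 O:1
Element totals:
  C: 8
  H: 14
  O: 1
Molecular formula: C8H14O.
  M = 8(12.011) + 14(1.008) + 15.999
    = 96.088 + 14.112 + 15.999 = 126.199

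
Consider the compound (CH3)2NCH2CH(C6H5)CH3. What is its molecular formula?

C11H17N

Element totals:
  C: 11
  H: 17
  N: 1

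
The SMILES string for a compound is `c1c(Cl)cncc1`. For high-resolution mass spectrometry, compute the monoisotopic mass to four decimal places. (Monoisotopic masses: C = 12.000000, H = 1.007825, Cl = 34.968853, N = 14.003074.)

113.0032

Atom tally by fragment:
  pyridine ring core → C:5 H:5 N:1
  (− 1 ring H displaced by substituents)
  + Cl → Cl:1
Element totals:
  C: 5
  H: 4
  Cl: 1
  N: 1
Molecular formula: C5H4ClN.
  M = 5(12.0) + 4(1.007825) + 34.968853 + 14.003074
    = 60.000000 + 4.031300 + 34.968853 + 14.003074 = 113.003227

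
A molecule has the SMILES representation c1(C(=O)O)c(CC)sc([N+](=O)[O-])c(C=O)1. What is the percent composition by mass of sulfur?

13.99%

Atom tally by fragment:
  thiophene ring core → C:4 H:4 S:1
  (− 4 ring H displaced by substituents)
  + COOH → C:1 H:1 O:2
  + C2H5 → C:2 H:5
  + NO2 → N:1 O:2
  + CHO → C:1 H:1 O:1
Element totals:
  C: 8
  H: 7
  N: 1
  O: 5
  S: 1
Molecular formula: C8H7NO5S.
Molar mass = 229.206 g/mol.
Mass from S: 1 × 32.06 = 32.060 g/mol.
%S = 32.060 / 229.206 × 100 = 13.99%.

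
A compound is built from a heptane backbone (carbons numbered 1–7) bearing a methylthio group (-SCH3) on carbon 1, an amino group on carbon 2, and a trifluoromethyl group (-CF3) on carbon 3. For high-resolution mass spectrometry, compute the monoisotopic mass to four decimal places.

Atom tally by fragment:
  CH3SCH2 → C:2 H:5 S:1
  CH(NH2) → C:1 H:3 N:1
  CH(CF3) → C:2 H:1 F:3
  CH2 → C:1 H:2
  CH2 → C:1 H:2
  CH2 → C:1 H:2
  CH3 → C:1 H:3
Element totals:
  C: 9
  H: 18
  F: 3
  N: 1
  S: 1
Molecular formula: C9H18F3NS.
  M = 9(12.0) + 18(1.007825) + 3(18.998403) + 14.003074 + 31.972071
    = 108.000000 + 18.140850 + 56.995209 + 14.003074 + 31.972071 = 229.111204

229.1112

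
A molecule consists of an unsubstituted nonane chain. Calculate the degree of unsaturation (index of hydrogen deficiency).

0

Atom tally by fragment:
  CH3 → C:1 H:3
  CH2 → C:1 H:2
  CH2 → C:1 H:2
  CH2 → C:1 H:2
  CH2 → C:1 H:2
  CH2 → C:1 H:2
  CH2 → C:1 H:2
  CH2 → C:1 H:2
  CH3 → C:1 H:3
Element totals:
  C: 9
  H: 20
Molecular formula: C9H20.
DoU = (2C + 2 + N − H − X) / 2 = (2·9 + 2 + 0 − 20 − 0) / 2 = 0.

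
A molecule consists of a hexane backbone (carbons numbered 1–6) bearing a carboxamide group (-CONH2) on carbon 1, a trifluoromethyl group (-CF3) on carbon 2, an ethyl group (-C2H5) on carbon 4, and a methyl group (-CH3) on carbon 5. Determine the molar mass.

239.28 g/mol

Atom tally by fragment:
  H2NOCCH2 → C:2 H:4 O:1 N:1
  CH(CF3) → C:2 H:1 F:3
  CH2 → C:1 H:2
  CH(C2H5) → C:3 H:6
  CH(CH3) → C:2 H:4
  CH3 → C:1 H:3
Element totals:
  C: 11
  H: 20
  F: 3
  N: 1
  O: 1
Molecular formula: C11H20F3NO.
  M = 11(12.011) + 20(1.008) + 3(18.998) + 14.007 + 15.999
    = 132.121 + 20.160 + 56.994 + 14.007 + 15.999 = 239.281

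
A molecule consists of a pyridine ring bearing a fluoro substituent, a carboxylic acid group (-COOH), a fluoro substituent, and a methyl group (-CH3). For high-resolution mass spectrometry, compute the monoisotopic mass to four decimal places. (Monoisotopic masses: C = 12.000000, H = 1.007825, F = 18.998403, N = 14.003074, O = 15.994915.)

173.0288

Atom tally by fragment:
  pyridine ring core → C:5 H:5 N:1
  (− 4 ring H displaced by substituents)
  + F → F:1
  + COOH → C:1 H:1 O:2
  + F → F:1
  + CH3 → C:1 H:3
Element totals:
  C: 7
  H: 5
  F: 2
  N: 1
  O: 2
Molecular formula: C7H5F2NO2.
  M = 7(12.0) + 5(1.007825) + 2(18.998403) + 14.003074 + 2(15.994915)
    = 84.000000 + 5.039125 + 37.996806 + 14.003074 + 31.989830 = 173.028835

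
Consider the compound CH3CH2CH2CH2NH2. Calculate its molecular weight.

Element totals:
  C: 4
  H: 11
  N: 1
Molecular formula: C4H11N.
  M = 4(12.011) + 11(1.008) + 14.007
    = 48.044 + 11.088 + 14.007 = 73.139

73.14 g/mol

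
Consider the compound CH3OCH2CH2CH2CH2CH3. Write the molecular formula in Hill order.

Element totals:
  C: 6
  H: 14
  O: 1

C6H14O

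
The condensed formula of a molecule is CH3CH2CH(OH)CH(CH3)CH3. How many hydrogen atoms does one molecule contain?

Element totals:
  C: 6
  H: 14
  O: 1

14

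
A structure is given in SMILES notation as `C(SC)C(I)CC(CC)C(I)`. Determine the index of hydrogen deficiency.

Atom tally by fragment:
  CH3SCH2 → C:2 H:5 S:1
  CH(I) → C:1 H:1 I:1
  CH2 → C:1 H:2
  CH(C2H5) → C:3 H:6
  CH2I → C:1 H:2 I:1
Element totals:
  C: 8
  H: 16
  I: 2
  S: 1
Molecular formula: C8H16I2S.
DoU = (2C + 2 + N − H − X) / 2 = (2·8 + 2 + 0 − 16 − 2) / 2 = 0.

0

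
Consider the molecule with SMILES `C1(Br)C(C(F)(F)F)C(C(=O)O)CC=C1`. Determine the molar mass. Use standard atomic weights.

273.05 g/mol

Atom tally by fragment:
  cyclohexene ring core → C:6 H:10
  (− 3 ring H displaced by substituents)
  + Br → Br:1
  + CF3 → C:1 F:3
  + COOH → C:1 H:1 O:2
Element totals:
  C: 8
  H: 8
  Br: 1
  F: 3
  O: 2
Molecular formula: C8H8BrF3O2.
  M = 8(12.011) + 8(1.008) + 79.904 + 3(18.998) + 2(15.999)
    = 96.088 + 8.064 + 79.904 + 56.994 + 31.998 = 273.048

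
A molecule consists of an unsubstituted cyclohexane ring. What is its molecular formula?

Atom tally by fragment:
  cyclohexane ring core → C:6 H:12
Element totals:
  C: 6
  H: 12

C6H12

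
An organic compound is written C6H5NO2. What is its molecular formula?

Atom tally by fragment:
  benzene ring core → C:6 H:6
  (− 1 ring H displaced by substituents)
  + NO2 → N:1 O:2
Element totals:
  C: 6
  H: 5
  N: 1
  O: 2

C6H5NO2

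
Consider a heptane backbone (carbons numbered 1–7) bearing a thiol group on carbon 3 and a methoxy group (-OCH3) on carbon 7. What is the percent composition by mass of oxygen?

Atom tally by fragment:
  CH3 → C:1 H:3
  CH2 → C:1 H:2
  CH(SH) → C:1 H:2 S:1
  CH2 → C:1 H:2
  CH2 → C:1 H:2
  CH2 → C:1 H:2
  CH2OCH3 → C:2 H:5 O:1
Element totals:
  C: 8
  H: 18
  O: 1
  S: 1
Molecular formula: C8H18OS.
Molar mass = 162.291 g/mol.
Mass from O: 1 × 15.999 = 15.999 g/mol.
%O = 15.999 / 162.291 × 100 = 9.86%.

9.86%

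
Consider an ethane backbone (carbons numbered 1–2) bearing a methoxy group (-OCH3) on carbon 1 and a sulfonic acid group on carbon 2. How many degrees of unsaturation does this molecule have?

0

Atom tally by fragment:
  CH3OCH2 → C:2 H:5 O:1
  CH2SO3H → C:1 H:3 S:1 O:3
Element totals:
  C: 3
  H: 8
  O: 4
  S: 1
Molecular formula: C3H8O4S.
DoU = (2C + 2 + N − H − X) / 2 = (2·3 + 2 + 0 − 8 − 0) / 2 = 0.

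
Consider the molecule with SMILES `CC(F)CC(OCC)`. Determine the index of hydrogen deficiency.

Atom tally by fragment:
  CH3 → C:1 H:3
  CH(F) → C:1 H:1 F:1
  CH2 → C:1 H:2
  CH2OC2H5 → C:3 H:7 O:1
Element totals:
  C: 6
  H: 13
  F: 1
  O: 1
Molecular formula: C6H13FO.
DoU = (2C + 2 + N − H − X) / 2 = (2·6 + 2 + 0 − 13 − 1) / 2 = 0.

0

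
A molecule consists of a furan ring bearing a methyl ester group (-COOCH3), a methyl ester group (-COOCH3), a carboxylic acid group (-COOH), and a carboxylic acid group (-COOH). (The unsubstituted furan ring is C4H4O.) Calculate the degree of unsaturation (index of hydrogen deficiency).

7

Atom tally by fragment:
  furan ring core → C:4 H:4 O:1
  (− 4 ring H displaced by substituents)
  + COOCH3 → C:2 H:3 O:2
  + COOCH3 → C:2 H:3 O:2
  + COOH → C:1 H:1 O:2
  + COOH → C:1 H:1 O:2
Element totals:
  C: 10
  H: 8
  O: 9
Molecular formula: C10H8O9.
DoU = (2C + 2 + N − H − X) / 2 = (2·10 + 2 + 0 − 8 − 0) / 2 = 7.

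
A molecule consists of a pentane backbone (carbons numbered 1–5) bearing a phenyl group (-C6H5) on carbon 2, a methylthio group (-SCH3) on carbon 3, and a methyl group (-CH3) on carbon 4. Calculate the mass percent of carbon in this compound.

Atom tally by fragment:
  CH3 → C:1 H:3
  CH(C6H5) → C:7 H:6
  CH(SCH3) → C:2 H:4 S:1
  CH(CH3) → C:2 H:4
  CH3 → C:1 H:3
Element totals:
  C: 13
  H: 20
  S: 1
Molecular formula: C13H20S.
Molar mass = 208.363 g/mol.
Mass from C: 13 × 12.011 = 156.143 g/mol.
%C = 156.143 / 208.363 × 100 = 74.94%.

74.94%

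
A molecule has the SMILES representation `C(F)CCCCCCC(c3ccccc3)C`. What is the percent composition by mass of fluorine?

Atom tally by fragment:
  FCH2 → C:1 H:2 F:1
  CH2 → C:1 H:2
  CH2 → C:1 H:2
  CH2 → C:1 H:2
  CH2 → C:1 H:2
  CH2 → C:1 H:2
  CH2 → C:1 H:2
  CH(C6H5) → C:7 H:6
  CH3 → C:1 H:3
Element totals:
  C: 15
  H: 23
  F: 1
Molecular formula: C15H23F.
Molar mass = 222.347 g/mol.
Mass from F: 1 × 18.998 = 18.998 g/mol.
%F = 18.998 / 222.347 × 100 = 8.54%.

8.54%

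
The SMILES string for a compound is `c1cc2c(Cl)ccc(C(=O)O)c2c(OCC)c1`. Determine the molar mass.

250.68 g/mol

Atom tally by fragment:
  naphthalene ring system core → C:10 H:8
  (− 3 ring H displaced by substituents)
  + Cl → Cl:1
  + COOH → C:1 H:1 O:2
  + OC2H5 → C:2 H:5 O:1
Element totals:
  C: 13
  H: 11
  Cl: 1
  O: 3
Molecular formula: C13H11ClO3.
  M = 13(12.011) + 11(1.008) + 35.45 + 3(15.999)
    = 156.143 + 11.088 + 35.450 + 47.997 = 250.678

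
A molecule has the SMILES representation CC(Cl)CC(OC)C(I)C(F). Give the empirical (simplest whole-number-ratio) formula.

C7H13ClFIO

Atom tally by fragment:
  CH3 → C:1 H:3
  CH(Cl) → C:1 H:1 Cl:1
  CH2 → C:1 H:2
  CH(OCH3) → C:2 H:4 O:1
  CH(I) → C:1 H:1 I:1
  CH2F → C:1 H:2 F:1
Element totals:
  C: 7
  H: 13
  Cl: 1
  F: 1
  I: 1
  O: 1
Molecular formula: C7H13ClFIO.
gcd of subscripts (7, 1, 1, 13, 1, 1) = 1, so the empirical formula equals the molecular formula.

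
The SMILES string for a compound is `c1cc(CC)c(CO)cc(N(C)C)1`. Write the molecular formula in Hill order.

C11H17NO

Atom tally by fragment:
  benzene ring core → C:6 H:6
  (− 3 ring H displaced by substituents)
  + C2H5 → C:2 H:5
  + CH2OH → C:1 H:3 O:1
  + N(CH3)2 → N:1 C:2 H:6
Element totals:
  C: 11
  H: 17
  N: 1
  O: 1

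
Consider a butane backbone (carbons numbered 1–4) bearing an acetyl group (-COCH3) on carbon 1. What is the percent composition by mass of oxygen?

15.97%

Atom tally by fragment:
  CH3COCH2 → C:3 H:5 O:1
  CH2 → C:1 H:2
  CH2 → C:1 H:2
  CH3 → C:1 H:3
Element totals:
  C: 6
  H: 12
  O: 1
Molecular formula: C6H12O.
Molar mass = 100.161 g/mol.
Mass from O: 1 × 15.999 = 15.999 g/mol.
%O = 15.999 / 100.161 × 100 = 15.97%.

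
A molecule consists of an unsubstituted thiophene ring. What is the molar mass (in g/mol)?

84.14 g/mol

Atom tally by fragment:
  thiophene ring core → C:4 H:4 S:1
Element totals:
  C: 4
  H: 4
  S: 1
Molecular formula: C4H4S.
  M = 4(12.011) + 4(1.008) + 32.06
    = 48.044 + 4.032 + 32.060 = 84.136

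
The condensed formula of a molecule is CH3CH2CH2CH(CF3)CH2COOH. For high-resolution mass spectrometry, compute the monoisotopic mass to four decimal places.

184.0711

Atom tally by fragment:
  CH3 → C:1 H:3
  CH2 → C:1 H:2
  CH2 → C:1 H:2
  CH(CF3) → C:2 H:1 F:3
  CH2COOH → C:2 H:3 O:2
Element totals:
  C: 7
  H: 11
  F: 3
  O: 2
Molecular formula: C7H11F3O2.
  M = 7(12.0) + 11(1.007825) + 3(18.998403) + 2(15.994915)
    = 84.000000 + 11.086075 + 56.995209 + 31.989830 = 184.071114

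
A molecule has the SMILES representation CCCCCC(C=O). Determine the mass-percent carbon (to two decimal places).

73.63%

Atom tally by fragment:
  CH3 → C:1 H:3
  CH2 → C:1 H:2
  CH2 → C:1 H:2
  CH2 → C:1 H:2
  CH2 → C:1 H:2
  CH2CHO → C:2 H:3 O:1
Element totals:
  C: 7
  H: 14
  O: 1
Molecular formula: C7H14O.
Molar mass = 114.188 g/mol.
Mass from C: 7 × 12.011 = 84.077 g/mol.
%C = 84.077 / 114.188 × 100 = 73.63%.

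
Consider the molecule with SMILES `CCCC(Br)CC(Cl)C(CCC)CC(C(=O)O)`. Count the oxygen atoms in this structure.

Atom tally by fragment:
  CH3 → C:1 H:3
  CH2 → C:1 H:2
  CH2 → C:1 H:2
  CH(Br) → C:1 H:1 Br:1
  CH2 → C:1 H:2
  CH(Cl) → C:1 H:1 Cl:1
  CH(CH2CH2CH3) → C:4 H:8
  CH2 → C:1 H:2
  CH2COOH → C:2 H:3 O:2
Element totals:
  C: 13
  H: 24
  Br: 1
  Cl: 1
  O: 2

2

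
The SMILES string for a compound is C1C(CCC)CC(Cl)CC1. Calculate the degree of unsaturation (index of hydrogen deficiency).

1

Atom tally by fragment:
  cyclohexane ring core → C:6 H:12
  (− 2 ring H displaced by substituents)
  + CH2CH2CH3 → C:3 H:7
  + Cl → Cl:1
Element totals:
  C: 9
  H: 17
  Cl: 1
Molecular formula: C9H17Cl.
DoU = (2C + 2 + N − H − X) / 2 = (2·9 + 2 + 0 − 17 − 1) / 2 = 1.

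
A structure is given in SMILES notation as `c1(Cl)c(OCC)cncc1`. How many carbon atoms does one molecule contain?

Atom tally by fragment:
  pyridine ring core → C:5 H:5 N:1
  (− 2 ring H displaced by substituents)
  + Cl → Cl:1
  + OC2H5 → C:2 H:5 O:1
Element totals:
  C: 7
  H: 8
  Cl: 1
  N: 1
  O: 1

7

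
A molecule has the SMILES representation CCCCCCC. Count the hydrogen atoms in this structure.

Atom tally by fragment:
  CH3 → C:1 H:3
  CH2 → C:1 H:2
  CH2 → C:1 H:2
  CH2 → C:1 H:2
  CH2 → C:1 H:2
  CH2 → C:1 H:2
  CH3 → C:1 H:3
Element totals:
  C: 7
  H: 16

16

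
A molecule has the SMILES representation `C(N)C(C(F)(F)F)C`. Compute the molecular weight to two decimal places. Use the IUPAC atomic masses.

127.11 g/mol

Atom tally by fragment:
  H2NCH2 → C:1 H:4 N:1
  CH(CF3) → C:2 H:1 F:3
  CH3 → C:1 H:3
Element totals:
  C: 4
  H: 8
  F: 3
  N: 1
Molecular formula: C4H8F3N.
  M = 4(12.011) + 8(1.008) + 3(18.998) + 14.007
    = 48.044 + 8.064 + 56.994 + 14.007 = 127.109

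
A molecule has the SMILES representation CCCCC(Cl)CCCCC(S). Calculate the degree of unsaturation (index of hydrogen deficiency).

0

Atom tally by fragment:
  CH3 → C:1 H:3
  CH2 → C:1 H:2
  CH2 → C:1 H:2
  CH2 → C:1 H:2
  CH(Cl) → C:1 H:1 Cl:1
  CH2 → C:1 H:2
  CH2 → C:1 H:2
  CH2 → C:1 H:2
  CH2 → C:1 H:2
  CH2SH → C:1 H:3 S:1
Element totals:
  C: 10
  H: 21
  Cl: 1
  S: 1
Molecular formula: C10H21ClS.
DoU = (2C + 2 + N − H − X) / 2 = (2·10 + 2 + 0 − 21 − 1) / 2 = 0.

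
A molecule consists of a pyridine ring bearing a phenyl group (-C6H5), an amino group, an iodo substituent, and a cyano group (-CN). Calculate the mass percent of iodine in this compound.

Atom tally by fragment:
  pyridine ring core → C:5 H:5 N:1
  (− 4 ring H displaced by substituents)
  + C6H5 → C:6 H:5
  + NH2 → N:1 H:2
  + I → I:1
  + CN → C:1 N:1
Element totals:
  C: 12
  H: 8
  I: 1
  N: 3
Molecular formula: C12H8IN3.
Molar mass = 321.121 g/mol.
Mass from I: 1 × 126.904 = 126.904 g/mol.
%I = 126.904 / 321.121 × 100 = 39.52%.

39.52%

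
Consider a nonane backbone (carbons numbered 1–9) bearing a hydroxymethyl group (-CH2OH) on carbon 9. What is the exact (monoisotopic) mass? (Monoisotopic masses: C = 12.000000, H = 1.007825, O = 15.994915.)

Atom tally by fragment:
  CH3 → C:1 H:3
  CH2 → C:1 H:2
  CH2 → C:1 H:2
  CH2 → C:1 H:2
  CH2 → C:1 H:2
  CH2 → C:1 H:2
  CH2 → C:1 H:2
  CH2 → C:1 H:2
  CH2CH2OH → C:2 H:5 O:1
Element totals:
  C: 10
  H: 22
  O: 1
Molecular formula: C10H22O.
  M = 10(12.0) + 22(1.007825) + 15.994915
    = 120.000000 + 22.172150 + 15.994915 = 158.167065

158.1671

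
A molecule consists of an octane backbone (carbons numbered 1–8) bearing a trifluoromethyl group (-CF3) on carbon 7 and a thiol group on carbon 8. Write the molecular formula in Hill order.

C9H17F3S

Atom tally by fragment:
  CH3 → C:1 H:3
  CH2 → C:1 H:2
  CH2 → C:1 H:2
  CH2 → C:1 H:2
  CH2 → C:1 H:2
  CH2 → C:1 H:2
  CH(CF3) → C:2 H:1 F:3
  CH2SH → C:1 H:3 S:1
Element totals:
  C: 9
  H: 17
  F: 3
  S: 1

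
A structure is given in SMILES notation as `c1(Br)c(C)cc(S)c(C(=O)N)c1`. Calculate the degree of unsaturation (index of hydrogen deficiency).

Atom tally by fragment:
  benzene ring core → C:6 H:6
  (− 4 ring H displaced by substituents)
  + Br → Br:1
  + CH3 → C:1 H:3
  + SH → S:1 H:1
  + CONH2 → C:1 H:2 O:1 N:1
Element totals:
  C: 8
  H: 8
  Br: 1
  N: 1
  O: 1
  S: 1
Molecular formula: C8H8BrNOS.
DoU = (2C + 2 + N − H − X) / 2 = (2·8 + 2 + 1 − 8 − 1) / 2 = 5.

5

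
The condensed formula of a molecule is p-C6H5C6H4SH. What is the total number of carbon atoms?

Atom tally by fragment:
  benzene ring core → C:6 H:6
  (− 2 ring H displaced by substituents)
  + C6H5 → C:6 H:5
  + SH → S:1 H:1
Element totals:
  C: 12
  H: 10
  S: 1

12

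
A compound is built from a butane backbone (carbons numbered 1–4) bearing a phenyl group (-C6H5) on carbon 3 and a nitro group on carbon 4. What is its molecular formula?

Atom tally by fragment:
  CH3 → C:1 H:3
  CH2 → C:1 H:2
  CH(C6H5) → C:7 H:6
  CH2NO2 → C:1 H:2 N:1 O:2
Element totals:
  C: 10
  H: 13
  N: 1
  O: 2

C10H13NO2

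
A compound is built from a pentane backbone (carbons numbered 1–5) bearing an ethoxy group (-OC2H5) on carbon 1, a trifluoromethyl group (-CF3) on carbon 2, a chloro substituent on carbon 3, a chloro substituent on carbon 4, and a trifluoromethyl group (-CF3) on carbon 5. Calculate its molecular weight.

Atom tally by fragment:
  C2H5OCH2 → C:3 H:7 O:1
  CH(CF3) → C:2 H:1 F:3
  CH(Cl) → C:1 H:1 Cl:1
  CH(Cl) → C:1 H:1 Cl:1
  CH2CF3 → C:2 H:2 F:3
Element totals:
  C: 9
  H: 12
  Cl: 2
  F: 6
  O: 1
Molecular formula: C9H12Cl2F6O.
  M = 9(12.011) + 12(1.008) + 2(35.45) + 6(18.998) + 15.999
    = 108.099 + 12.096 + 70.900 + 113.988 + 15.999 = 321.082

321.08 g/mol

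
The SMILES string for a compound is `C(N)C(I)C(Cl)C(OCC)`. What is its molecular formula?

Atom tally by fragment:
  H2NCH2 → C:1 H:4 N:1
  CH(I) → C:1 H:1 I:1
  CH(Cl) → C:1 H:1 Cl:1
  CH2OC2H5 → C:3 H:7 O:1
Element totals:
  C: 6
  H: 13
  Cl: 1
  I: 1
  N: 1
  O: 1

C6H13ClINO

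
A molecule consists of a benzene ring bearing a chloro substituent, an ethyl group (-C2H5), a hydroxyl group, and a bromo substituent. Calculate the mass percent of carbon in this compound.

40.80%

Atom tally by fragment:
  benzene ring core → C:6 H:6
  (− 4 ring H displaced by substituents)
  + Cl → Cl:1
  + C2H5 → C:2 H:5
  + OH → O:1 H:1
  + Br → Br:1
Element totals:
  C: 8
  H: 8
  Br: 1
  Cl: 1
  O: 1
Molecular formula: C8H8BrClO.
Molar mass = 235.505 g/mol.
Mass from C: 8 × 12.011 = 96.088 g/mol.
%C = 96.088 / 235.505 × 100 = 40.80%.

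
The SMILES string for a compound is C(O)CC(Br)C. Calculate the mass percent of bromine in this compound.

52.22%

Atom tally by fragment:
  HOCH2 → C:1 H:3 O:1
  CH2 → C:1 H:2
  CH(Br) → C:1 H:1 Br:1
  CH3 → C:1 H:3
Element totals:
  C: 4
  H: 9
  Br: 1
  O: 1
Molecular formula: C4H9BrO.
Molar mass = 153.019 g/mol.
Mass from Br: 1 × 79.904 = 79.904 g/mol.
%Br = 79.904 / 153.019 × 100 = 52.22%.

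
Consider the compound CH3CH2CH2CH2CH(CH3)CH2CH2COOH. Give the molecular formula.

C9H18O2

Atom tally by fragment:
  CH3 → C:1 H:3
  CH2 → C:1 H:2
  CH2 → C:1 H:2
  CH2 → C:1 H:2
  CH(CH3) → C:2 H:4
  CH2 → C:1 H:2
  CH2COOH → C:2 H:3 O:2
Element totals:
  C: 9
  H: 18
  O: 2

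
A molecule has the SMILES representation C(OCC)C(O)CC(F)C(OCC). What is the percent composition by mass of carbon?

Atom tally by fragment:
  C2H5OCH2 → C:3 H:7 O:1
  CH(OH) → C:1 H:2 O:1
  CH2 → C:1 H:2
  CH(F) → C:1 H:1 F:1
  CH2OC2H5 → C:3 H:7 O:1
Element totals:
  C: 9
  H: 19
  F: 1
  O: 3
Molecular formula: C9H19FO3.
Molar mass = 194.246 g/mol.
Mass from C: 9 × 12.011 = 108.099 g/mol.
%C = 108.099 / 194.246 × 100 = 55.65%.

55.65%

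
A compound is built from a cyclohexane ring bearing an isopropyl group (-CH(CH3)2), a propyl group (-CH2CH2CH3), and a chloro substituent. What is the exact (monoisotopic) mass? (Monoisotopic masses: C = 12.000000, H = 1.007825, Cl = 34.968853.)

Atom tally by fragment:
  cyclohexane ring core → C:6 H:12
  (− 3 ring H displaced by substituents)
  + CH(CH3)2 → C:3 H:7
  + CH2CH2CH3 → C:3 H:7
  + Cl → Cl:1
Element totals:
  C: 12
  H: 23
  Cl: 1
Molecular formula: C12H23Cl.
  M = 12(12.0) + 23(1.007825) + 34.968853
    = 144.000000 + 23.179975 + 34.968853 = 202.148828

202.1488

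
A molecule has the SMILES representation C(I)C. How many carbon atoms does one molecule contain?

Atom tally by fragment:
  ICH2 → C:1 H:2 I:1
  CH3 → C:1 H:3
Element totals:
  C: 2
  H: 5
  I: 1

2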